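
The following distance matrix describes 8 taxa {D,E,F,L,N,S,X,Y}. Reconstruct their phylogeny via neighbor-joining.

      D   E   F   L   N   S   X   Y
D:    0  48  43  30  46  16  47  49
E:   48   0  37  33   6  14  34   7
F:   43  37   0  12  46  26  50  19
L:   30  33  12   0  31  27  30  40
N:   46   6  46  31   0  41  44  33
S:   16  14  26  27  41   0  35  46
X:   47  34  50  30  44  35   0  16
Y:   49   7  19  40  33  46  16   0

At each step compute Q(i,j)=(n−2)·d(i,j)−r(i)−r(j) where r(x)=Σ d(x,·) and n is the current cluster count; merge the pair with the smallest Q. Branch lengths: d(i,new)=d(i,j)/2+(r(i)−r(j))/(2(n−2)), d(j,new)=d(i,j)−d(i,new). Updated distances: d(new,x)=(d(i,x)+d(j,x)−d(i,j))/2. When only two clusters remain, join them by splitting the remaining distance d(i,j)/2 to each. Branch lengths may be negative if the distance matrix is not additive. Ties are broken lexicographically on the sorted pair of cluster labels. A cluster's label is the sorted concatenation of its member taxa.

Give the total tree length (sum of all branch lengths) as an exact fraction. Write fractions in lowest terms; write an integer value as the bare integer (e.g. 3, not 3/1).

1. join E+N (d=6, Q=-390) ⇒ EN; edges |E|=-8/3, |N|=26/3
  updated: d(D,EN)=44, d(EN,F)=77/2, d(EN,L)=29, d(EN,S)=49/2, d(EN,X)=36, d(EN,Y)=17
2. join D+S (d=16, Q=-647/2) ⇒ DS; edges |D|=269/20, |S|=51/20
  updated: d(DS,EN)=105/4, d(DS,F)=53/2, d(DS,L)=41/2, d(DS,X)=33, d(DS,Y)=79/2
3. join X+Y (d=16, Q=-465/2) ⇒ XY; edges |X|=195/16, |Y|=61/16
  updated: d(DS,XY)=113/4, d(EN,XY)=37/2, d(F,XY)=53/2, d(L,XY)=27
4. join EN+XY (d=37/2, Q=-157) ⇒ ENXY; edges |EN|=45/4, |XY|=29/4
  updated: d(DS,ENXY)=18, d(ENXY,F)=93/4, d(ENXY,L)=75/4
5. join DS+ENXY (d=18, Q=-89) ⇒ DENSXY; edges |DS|=41/4, |ENXY|=31/4
  updated: d(DENSXY,F)=127/8, d(DENSXY,L)=85/8
6. join DENSXY+F (d=127/8, Q=-77/2) ⇒ DEFNSXY; edges |DENSXY|=29/4, |F|=69/8
  updated: d(DEFNSXY,L)=27/8
7. join DEFNSXY+L (d=27/8) ⇒ DEFLNSXY; edges |DEFNSXY|=27/16, |L|=27/16
final tree: ((((D:269/20,S:51/20):41/4,((E:-8/3,N:26/3):45/4,(X:195/16,Y:61/16):29/4):31/4):29/4,F:69/8):27/16,L:27/16)
total length: 375/4

375/4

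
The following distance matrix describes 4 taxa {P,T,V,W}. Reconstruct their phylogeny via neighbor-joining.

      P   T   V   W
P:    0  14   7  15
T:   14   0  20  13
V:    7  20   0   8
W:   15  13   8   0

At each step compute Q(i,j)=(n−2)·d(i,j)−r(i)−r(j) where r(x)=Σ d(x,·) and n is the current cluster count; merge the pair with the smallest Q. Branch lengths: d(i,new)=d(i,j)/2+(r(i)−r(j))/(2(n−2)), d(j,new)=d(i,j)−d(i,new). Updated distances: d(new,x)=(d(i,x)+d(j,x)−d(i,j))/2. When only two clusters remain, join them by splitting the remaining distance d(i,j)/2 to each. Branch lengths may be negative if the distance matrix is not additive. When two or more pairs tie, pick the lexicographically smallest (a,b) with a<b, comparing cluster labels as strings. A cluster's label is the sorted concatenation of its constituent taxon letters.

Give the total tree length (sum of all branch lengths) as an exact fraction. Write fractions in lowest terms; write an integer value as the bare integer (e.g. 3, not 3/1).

97/4

iteration 1: select P,V (d=7, Q=-57); attach at lengths (15/4, 13/4); label the merged cluster PV
  updated: d(PV,T)=27/2, d(PV,W)=8
iteration 2: select PV,T (d=27/2, Q=-69/2); attach at lengths (17/4, 37/4); label the merged cluster PTV
  updated: d(PTV,W)=15/4
iteration 3: select PTV,W (d=15/4); attach at lengths (15/8, 15/8); label the merged cluster PTVW
final tree: (((P:15/4,V:13/4):17/4,T:37/4):15/8,W:15/8)
total length: 97/4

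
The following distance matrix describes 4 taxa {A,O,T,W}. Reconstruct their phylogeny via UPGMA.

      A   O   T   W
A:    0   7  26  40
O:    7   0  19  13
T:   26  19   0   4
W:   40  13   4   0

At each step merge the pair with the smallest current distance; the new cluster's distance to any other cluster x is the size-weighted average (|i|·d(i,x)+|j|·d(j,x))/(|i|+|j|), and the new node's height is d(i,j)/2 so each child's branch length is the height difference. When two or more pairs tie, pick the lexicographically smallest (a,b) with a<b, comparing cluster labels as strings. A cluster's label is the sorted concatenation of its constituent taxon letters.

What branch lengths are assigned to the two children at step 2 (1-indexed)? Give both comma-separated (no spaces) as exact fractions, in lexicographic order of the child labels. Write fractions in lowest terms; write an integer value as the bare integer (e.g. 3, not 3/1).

7/2,7/2

1. join T+W (d=4) ⇒ TW; edges |T|=2, |W|=2
  updated: d(A,TW)=33, d(O,TW)=16
2. join A+O (d=7) ⇒ AO; edges |A|=7/2, |O|=7/2
  updated: d(AO,TW)=49/2
3. join AO+TW (d=49/2) ⇒ AOTW; edges |AO|=35/4, |TW|=41/4
final tree: ((A:7/2,O:7/2):35/4,(T:2,W:2):41/4)
total length: 30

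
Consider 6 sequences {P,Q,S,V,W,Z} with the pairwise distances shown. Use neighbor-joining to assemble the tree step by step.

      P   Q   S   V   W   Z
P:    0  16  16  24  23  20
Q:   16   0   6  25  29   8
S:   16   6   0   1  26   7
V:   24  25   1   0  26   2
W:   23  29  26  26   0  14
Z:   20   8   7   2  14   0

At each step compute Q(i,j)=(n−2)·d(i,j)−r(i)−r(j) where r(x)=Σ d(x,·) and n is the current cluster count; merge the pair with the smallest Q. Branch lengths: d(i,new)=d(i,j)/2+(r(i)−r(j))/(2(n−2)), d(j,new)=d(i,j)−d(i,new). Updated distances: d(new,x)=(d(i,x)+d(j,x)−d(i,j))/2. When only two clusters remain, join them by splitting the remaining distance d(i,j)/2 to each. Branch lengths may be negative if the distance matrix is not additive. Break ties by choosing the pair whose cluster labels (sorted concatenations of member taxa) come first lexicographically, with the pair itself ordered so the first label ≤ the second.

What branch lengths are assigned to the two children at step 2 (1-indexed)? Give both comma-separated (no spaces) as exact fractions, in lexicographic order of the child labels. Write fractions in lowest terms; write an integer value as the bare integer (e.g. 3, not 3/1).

step 1: merge (S,V) at d=1, Q=-130; branch lengths S→-9/4, V→13/4; new cluster SV
  updated: d(P,SV)=39/2, d(Q,SV)=15, d(SV,W)=51/2, d(SV,Z)=4
step 2: merge (P,W) at d=23, Q=-101; branch lengths P→28/3, W→41/3; new cluster PW
  updated: d(PW,Q)=11, d(PW,SV)=11, d(PW,Z)=11/2
step 3: merge (PW,Q) at d=11, Q=-79/2; branch lengths PW→31/8, Q→57/8; new cluster PQW
  updated: d(PQW,SV)=15/2, d(PQW,Z)=5/4
step 4: merge (PQW,SV) at d=15/2, Q=-51/4; branch lengths PQW→19/8, SV→41/8; new cluster PQSVW
  updated: d(PQSVW,Z)=-9/8
step 5: merge (PQSVW,Z) at d=-9/8; branch lengths PQSVW→-9/16, Z→-9/16; new cluster PQSVWZ
final tree: ((((P:28/3,W:41/3):31/8,Q:57/8):19/8,(S:-9/4,V:13/4):41/8):-9/16,Z:-9/16)
total length: 331/8

28/3,41/3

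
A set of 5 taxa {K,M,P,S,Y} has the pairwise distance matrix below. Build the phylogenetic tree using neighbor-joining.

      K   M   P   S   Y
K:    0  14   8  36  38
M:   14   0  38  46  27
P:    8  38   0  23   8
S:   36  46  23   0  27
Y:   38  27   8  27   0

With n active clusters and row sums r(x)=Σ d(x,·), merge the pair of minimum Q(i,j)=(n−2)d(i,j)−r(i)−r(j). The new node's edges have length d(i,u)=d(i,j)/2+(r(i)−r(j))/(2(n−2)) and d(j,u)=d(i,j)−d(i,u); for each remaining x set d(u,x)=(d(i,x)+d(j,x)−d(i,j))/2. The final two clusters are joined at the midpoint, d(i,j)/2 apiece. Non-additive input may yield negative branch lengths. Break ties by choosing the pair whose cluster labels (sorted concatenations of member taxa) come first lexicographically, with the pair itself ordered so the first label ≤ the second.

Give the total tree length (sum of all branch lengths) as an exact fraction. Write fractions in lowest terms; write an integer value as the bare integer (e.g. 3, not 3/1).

463/8

step 1: merge (K,M) at d=14, Q=-179; branch lengths K→13/6, M→71/6; new cluster KM
  updated: d(KM,P)=16, d(KM,S)=34, d(KM,Y)=51/2
step 2: merge (KM,S) at d=34, Q=-183/2; branch lengths KM→119/8, S→153/8; new cluster KMS
  updated: d(KMS,P)=5/2, d(KMS,Y)=37/4
step 3: merge (KMS,P) at d=5/2, Q=-79/4; branch lengths KMS→15/8, P→5/8; new cluster KMPS
  updated: d(KMPS,Y)=59/8
step 4: merge (KMPS,Y) at d=59/8; branch lengths KMPS→59/16, Y→59/16; new cluster KMPSY
final tree: ((((K:13/6,M:71/6):119/8,S:153/8):15/8,P:5/8):59/16,Y:59/16)
total length: 463/8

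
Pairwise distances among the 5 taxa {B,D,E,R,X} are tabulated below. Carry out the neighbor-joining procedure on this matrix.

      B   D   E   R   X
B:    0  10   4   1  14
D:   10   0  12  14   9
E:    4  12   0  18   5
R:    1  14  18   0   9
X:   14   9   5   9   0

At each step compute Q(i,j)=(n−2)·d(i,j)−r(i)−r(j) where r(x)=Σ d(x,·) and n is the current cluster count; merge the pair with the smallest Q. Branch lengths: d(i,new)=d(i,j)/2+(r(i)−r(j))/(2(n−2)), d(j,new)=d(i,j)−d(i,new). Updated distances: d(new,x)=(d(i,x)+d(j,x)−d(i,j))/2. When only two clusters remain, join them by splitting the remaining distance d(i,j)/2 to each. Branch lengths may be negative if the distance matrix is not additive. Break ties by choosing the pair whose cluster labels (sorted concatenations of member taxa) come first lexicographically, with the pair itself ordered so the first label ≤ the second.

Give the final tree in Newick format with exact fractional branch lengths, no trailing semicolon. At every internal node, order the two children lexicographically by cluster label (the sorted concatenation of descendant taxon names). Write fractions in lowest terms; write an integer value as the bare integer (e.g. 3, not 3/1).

step 1: merge (B,R) at d=1, Q=-68; branch lengths B→-5/3, R→8/3; new cluster BR
  updated: d(BR,D)=23/2, d(BR,E)=21/2, d(BR,X)=11
step 2: merge (BR,D) at d=23/2, Q=-85/2; branch lengths BR→47/8, D→45/8; new cluster BDR
  updated: d(BDR,E)=11/2, d(BDR,X)=17/4
step 3: merge (BDR,E) at d=11/2, Q=-59/4; branch lengths BDR→19/8, E→25/8; new cluster BDER
  updated: d(BDER,X)=15/8
step 4: merge (BDER,X) at d=15/8; branch lengths BDER→15/16, X→15/16; new cluster BDERX
final tree: ((((B:-5/3,R:8/3):47/8,D:45/8):19/8,E:25/8):15/16,X:15/16)
total length: 159/8

((((B:-5/3,R:8/3):47/8,D:45/8):19/8,E:25/8):15/16,X:15/16)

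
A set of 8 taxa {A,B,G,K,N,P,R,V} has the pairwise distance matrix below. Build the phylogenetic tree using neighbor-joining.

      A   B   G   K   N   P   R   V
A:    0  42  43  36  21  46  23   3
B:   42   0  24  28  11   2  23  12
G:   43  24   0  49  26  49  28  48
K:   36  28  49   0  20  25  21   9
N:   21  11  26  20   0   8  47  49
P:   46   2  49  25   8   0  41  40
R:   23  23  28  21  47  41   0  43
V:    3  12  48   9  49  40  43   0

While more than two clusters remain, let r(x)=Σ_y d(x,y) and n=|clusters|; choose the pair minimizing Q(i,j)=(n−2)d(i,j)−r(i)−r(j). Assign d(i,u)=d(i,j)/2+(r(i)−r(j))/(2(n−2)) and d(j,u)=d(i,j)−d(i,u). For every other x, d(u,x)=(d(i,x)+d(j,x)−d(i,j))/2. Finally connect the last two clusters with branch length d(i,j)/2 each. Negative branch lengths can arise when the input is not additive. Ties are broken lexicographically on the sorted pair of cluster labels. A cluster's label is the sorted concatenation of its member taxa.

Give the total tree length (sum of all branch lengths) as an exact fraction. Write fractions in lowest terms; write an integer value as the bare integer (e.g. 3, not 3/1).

iteration 1: select A,V (d=3, Q=-400); attach at lengths (7/3, 2/3); label the merged cluster AV
  updated: d(AV,B)=51/2, d(AV,G)=44, d(AV,K)=21, d(AV,N)=67/2, d(AV,P)=83/2, d(AV,R)=63/2
iteration 2: select N,P (d=8, Q=-272); attach at lengths (19/10, 61/10); label the merged cluster NP
  updated: d(AV,NP)=67/2, d(B,NP)=5/2, d(G,NP)=67/2, d(K,NP)=37/2, d(NP,R)=40
iteration 3: select B,NP (d=5/2, Q=-221); attach at lengths (-15/8, 35/8); label the merged cluster BNP
  updated: d(AV,BNP)=113/4, d(BNP,G)=55/2, d(BNP,K)=22, d(BNP,R)=121/4
iteration 4: select G,R (d=28, Q=-701/4); attach at lengths (487/24, 185/24); label the merged cluster GR
  updated: d(AV,GR)=95/4, d(BNP,GR)=119/8, d(GR,K)=21
iteration 5: select AV,K (d=21, Q=-95); attach at lengths (51/4, 33/4); label the merged cluster AKV
  updated: d(AKV,BNP)=117/8, d(AKV,GR)=95/8
iteration 6: select AKV,BNP (d=117/8, Q=-331/8); attach at lengths (93/16, 141/16); label the merged cluster ABKNPV
  updated: d(ABKNPV,GR)=97/16
iteration 7: select ABKNPV,GR (d=97/16); attach at lengths (97/32, 97/32); label the merged cluster ABGKNPRV
final tree: ((((A:7/3,V:2/3):51/4,K:33/4):93/16,(B:-15/8,(N:19/10,P:61/10):35/8):141/16):97/32,(G:487/24,R:185/24):97/32)
total length: 1331/16

1331/16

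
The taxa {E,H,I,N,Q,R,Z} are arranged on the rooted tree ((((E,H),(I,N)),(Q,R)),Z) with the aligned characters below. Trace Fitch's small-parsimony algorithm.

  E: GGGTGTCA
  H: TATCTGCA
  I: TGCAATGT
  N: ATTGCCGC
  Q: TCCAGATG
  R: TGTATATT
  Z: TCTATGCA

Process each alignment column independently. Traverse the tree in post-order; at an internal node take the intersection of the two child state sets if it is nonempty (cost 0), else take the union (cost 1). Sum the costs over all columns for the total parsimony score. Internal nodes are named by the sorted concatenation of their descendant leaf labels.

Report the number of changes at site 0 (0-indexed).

2

EH@0: {G} ∪ {T} = {G,T} (union, +1)
IN@0: {T} ∪ {A} = {A,T} (union, +1)
EHIN@0: {G,T} ∩ {A,T} = {T} (intersection, +0)
QR@0: {T} ∩ {T} = {T} (intersection, +0)
EHINQR@0: {T} ∩ {T} = {T} (intersection, +0)
EHINQRZ@0: {T} ∩ {T} = {T} (intersection, +0)
EH@1: {G} ∪ {A} = {A,G} (union, +1)
IN@1: {G} ∪ {T} = {G,T} (union, +1)
EHIN@1: {A,G} ∩ {G,T} = {G} (intersection, +0)
QR@1: {C} ∪ {G} = {C,G} (union, +1)
EHINQR@1: {G} ∩ {C,G} = {G} (intersection, +0)
EHINQRZ@1: {G} ∪ {C} = {C,G} (union, +1)
EH@2: {G} ∪ {T} = {G,T} (union, +1)
IN@2: {C} ∪ {T} = {C,T} (union, +1)
EHIN@2: {G,T} ∩ {C,T} = {T} (intersection, +0)
QR@2: {C} ∪ {T} = {C,T} (union, +1)
EHINQR@2: {T} ∩ {C,T} = {T} (intersection, +0)
EHINQRZ@2: {T} ∩ {T} = {T} (intersection, +0)
EH@3: {T} ∪ {C} = {C,T} (union, +1)
IN@3: {A} ∪ {G} = {A,G} (union, +1)
EHIN@3: {C,T} ∪ {A,G} = {A,C,G,T} (union, +1)
QR@3: {A} ∩ {A} = {A} (intersection, +0)
EHINQR@3: {A,C,G,T} ∩ {A} = {A} (intersection, +0)
EHINQRZ@3: {A} ∩ {A} = {A} (intersection, +0)
EH@4: {G} ∪ {T} = {G,T} (union, +1)
IN@4: {A} ∪ {C} = {A,C} (union, +1)
EHIN@4: {G,T} ∪ {A,C} = {A,C,G,T} (union, +1)
QR@4: {G} ∪ {T} = {G,T} (union, +1)
EHINQR@4: {A,C,G,T} ∩ {G,T} = {G,T} (intersection, +0)
EHINQRZ@4: {G,T} ∩ {T} = {T} (intersection, +0)
EH@5: {T} ∪ {G} = {G,T} (union, +1)
IN@5: {T} ∪ {C} = {C,T} (union, +1)
EHIN@5: {G,T} ∩ {C,T} = {T} (intersection, +0)
QR@5: {A} ∩ {A} = {A} (intersection, +0)
EHINQR@5: {T} ∪ {A} = {A,T} (union, +1)
EHINQRZ@5: {A,T} ∪ {G} = {A,G,T} (union, +1)
EH@6: {C} ∩ {C} = {C} (intersection, +0)
IN@6: {G} ∩ {G} = {G} (intersection, +0)
EHIN@6: {C} ∪ {G} = {C,G} (union, +1)
QR@6: {T} ∩ {T} = {T} (intersection, +0)
EHINQR@6: {C,G} ∪ {T} = {C,G,T} (union, +1)
EHINQRZ@6: {C,G,T} ∩ {C} = {C} (intersection, +0)
EH@7: {A} ∩ {A} = {A} (intersection, +0)
IN@7: {T} ∪ {C} = {C,T} (union, +1)
EHIN@7: {A} ∪ {C,T} = {A,C,T} (union, +1)
QR@7: {G} ∪ {T} = {G,T} (union, +1)
EHINQR@7: {A,C,T} ∩ {G,T} = {T} (intersection, +0)
EHINQRZ@7: {T} ∪ {A} = {A,T} (union, +1)
per-site changes: [2, 4, 3, 3, 4, 4, 2, 4]; total = 26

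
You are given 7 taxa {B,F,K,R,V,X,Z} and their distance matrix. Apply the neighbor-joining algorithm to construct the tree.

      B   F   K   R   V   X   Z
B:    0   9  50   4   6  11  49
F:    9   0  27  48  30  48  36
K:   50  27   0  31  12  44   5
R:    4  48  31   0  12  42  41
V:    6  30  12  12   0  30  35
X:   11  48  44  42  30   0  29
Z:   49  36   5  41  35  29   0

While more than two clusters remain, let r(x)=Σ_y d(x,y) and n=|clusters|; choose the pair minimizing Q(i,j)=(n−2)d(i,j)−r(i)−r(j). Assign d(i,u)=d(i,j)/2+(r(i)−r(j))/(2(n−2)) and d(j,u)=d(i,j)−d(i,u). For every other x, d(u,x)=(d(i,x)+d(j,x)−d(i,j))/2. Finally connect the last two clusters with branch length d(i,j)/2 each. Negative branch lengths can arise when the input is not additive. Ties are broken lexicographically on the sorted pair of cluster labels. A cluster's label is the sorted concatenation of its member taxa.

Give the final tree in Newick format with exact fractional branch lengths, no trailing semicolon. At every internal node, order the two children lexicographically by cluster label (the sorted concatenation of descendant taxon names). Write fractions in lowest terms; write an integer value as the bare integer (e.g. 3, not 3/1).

((((B:-7,X:18):87/16,(F:231/16,(K:-1/10,Z:51/10):233/16):145/16):57/16,R:177/16):15/32,V:15/32)

step 1: merge (K,Z) at d=5, Q=-339; branch lengths K→-1/10, Z→51/10; new cluster KZ
  updated: d(B,KZ)=47, d(F,KZ)=29, d(KZ,R)=67/2, d(KZ,V)=21, d(KZ,X)=34
step 2: merge (F,KZ) at d=29, Q=-425/2; branch lengths F→231/16, KZ→233/16; new cluster FKZ
  updated: d(B,FKZ)=27/2, d(FKZ,R)=105/4, d(FKZ,V)=11, d(FKZ,X)=53/2
step 3: merge (B,X) at d=11, Q=-111; branch lengths B→-7, X→18; new cluster BX
  updated: d(BX,FKZ)=29/2, d(BX,R)=35/2, d(BX,V)=25/2
step 4: merge (BX,FKZ) at d=29/2, Q=-269/4; branch lengths BX→87/16, FKZ→145/16; new cluster BFKXZ
  updated: d(BFKXZ,R)=117/8, d(BFKXZ,V)=9/2
step 5: merge (BFKXZ,R) at d=117/8, Q=-249/8; branch lengths BFKXZ→57/16, R→177/16; new cluster BFKRXZ
  updated: d(BFKRXZ,V)=15/16
step 6: merge (BFKRXZ,V) at d=15/16; branch lengths BFKRXZ→15/32, V→15/32; new cluster BFKRVXZ
final tree: ((((B:-7,X:18):87/16,(F:231/16,(K:-1/10,Z:51/10):233/16):145/16):57/16,R:177/16):15/32,V:15/32)
total length: 1201/16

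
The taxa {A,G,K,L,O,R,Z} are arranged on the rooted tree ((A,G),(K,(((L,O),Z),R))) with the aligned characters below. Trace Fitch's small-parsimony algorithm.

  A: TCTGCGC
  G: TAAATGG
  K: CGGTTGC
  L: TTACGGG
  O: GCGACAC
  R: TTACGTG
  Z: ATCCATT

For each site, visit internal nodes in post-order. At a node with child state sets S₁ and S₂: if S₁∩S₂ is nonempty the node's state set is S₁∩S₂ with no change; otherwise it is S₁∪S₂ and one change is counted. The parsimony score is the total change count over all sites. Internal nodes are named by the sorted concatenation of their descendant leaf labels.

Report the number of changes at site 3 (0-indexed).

4

site 0, node AG: A={T} ∩ G={T} → {T} (+0)
site 0, node LO: L={T} ∪ O={G} → {G,T} (+1)
site 0, node LOZ: LO={G,T} ∪ Z={A} → {A,G,T} (+1)
site 0, node LORZ: LOZ={A,G,T} ∩ R={T} → {T} (+0)
site 0, node KLORZ: K={C} ∪ LORZ={T} → {C,T} (+1)
site 0, node AGKLORZ: AG={T} ∩ KLORZ={C,T} → {T} (+0)
site 1, node AG: A={C} ∪ G={A} → {A,C} (+1)
site 1, node LO: L={T} ∪ O={C} → {C,T} (+1)
site 1, node LOZ: LO={C,T} ∩ Z={T} → {T} (+0)
site 1, node LORZ: LOZ={T} ∩ R={T} → {T} (+0)
site 1, node KLORZ: K={G} ∪ LORZ={T} → {G,T} (+1)
site 1, node AGKLORZ: AG={A,C} ∪ KLORZ={G,T} → {A,C,G,T} (+1)
site 2, node AG: A={T} ∪ G={A} → {A,T} (+1)
site 2, node LO: L={A} ∪ O={G} → {A,G} (+1)
site 2, node LOZ: LO={A,G} ∪ Z={C} → {A,C,G} (+1)
site 2, node LORZ: LOZ={A,C,G} ∩ R={A} → {A} (+0)
site 2, node KLORZ: K={G} ∪ LORZ={A} → {A,G} (+1)
site 2, node AGKLORZ: AG={A,T} ∩ KLORZ={A,G} → {A} (+0)
site 3, node AG: A={G} ∪ G={A} → {A,G} (+1)
site 3, node LO: L={C} ∪ O={A} → {A,C} (+1)
site 3, node LOZ: LO={A,C} ∩ Z={C} → {C} (+0)
site 3, node LORZ: LOZ={C} ∩ R={C} → {C} (+0)
site 3, node KLORZ: K={T} ∪ LORZ={C} → {C,T} (+1)
site 3, node AGKLORZ: AG={A,G} ∪ KLORZ={C,T} → {A,C,G,T} (+1)
site 4, node AG: A={C} ∪ G={T} → {C,T} (+1)
site 4, node LO: L={G} ∪ O={C} → {C,G} (+1)
site 4, node LOZ: LO={C,G} ∪ Z={A} → {A,C,G} (+1)
site 4, node LORZ: LOZ={A,C,G} ∩ R={G} → {G} (+0)
site 4, node KLORZ: K={T} ∪ LORZ={G} → {G,T} (+1)
site 4, node AGKLORZ: AG={C,T} ∩ KLORZ={G,T} → {T} (+0)
site 5, node AG: A={G} ∩ G={G} → {G} (+0)
site 5, node LO: L={G} ∪ O={A} → {A,G} (+1)
site 5, node LOZ: LO={A,G} ∪ Z={T} → {A,G,T} (+1)
site 5, node LORZ: LOZ={A,G,T} ∩ R={T} → {T} (+0)
site 5, node KLORZ: K={G} ∪ LORZ={T} → {G,T} (+1)
site 5, node AGKLORZ: AG={G} ∩ KLORZ={G,T} → {G} (+0)
site 6, node AG: A={C} ∪ G={G} → {C,G} (+1)
site 6, node LO: L={G} ∪ O={C} → {C,G} (+1)
site 6, node LOZ: LO={C,G} ∪ Z={T} → {C,G,T} (+1)
site 6, node LORZ: LOZ={C,G,T} ∩ R={G} → {G} (+0)
site 6, node KLORZ: K={C} ∪ LORZ={G} → {C,G} (+1)
site 6, node AGKLORZ: AG={C,G} ∩ KLORZ={C,G} → {C,G} (+0)
per-site changes: [3, 4, 4, 4, 4, 3, 4]; total = 26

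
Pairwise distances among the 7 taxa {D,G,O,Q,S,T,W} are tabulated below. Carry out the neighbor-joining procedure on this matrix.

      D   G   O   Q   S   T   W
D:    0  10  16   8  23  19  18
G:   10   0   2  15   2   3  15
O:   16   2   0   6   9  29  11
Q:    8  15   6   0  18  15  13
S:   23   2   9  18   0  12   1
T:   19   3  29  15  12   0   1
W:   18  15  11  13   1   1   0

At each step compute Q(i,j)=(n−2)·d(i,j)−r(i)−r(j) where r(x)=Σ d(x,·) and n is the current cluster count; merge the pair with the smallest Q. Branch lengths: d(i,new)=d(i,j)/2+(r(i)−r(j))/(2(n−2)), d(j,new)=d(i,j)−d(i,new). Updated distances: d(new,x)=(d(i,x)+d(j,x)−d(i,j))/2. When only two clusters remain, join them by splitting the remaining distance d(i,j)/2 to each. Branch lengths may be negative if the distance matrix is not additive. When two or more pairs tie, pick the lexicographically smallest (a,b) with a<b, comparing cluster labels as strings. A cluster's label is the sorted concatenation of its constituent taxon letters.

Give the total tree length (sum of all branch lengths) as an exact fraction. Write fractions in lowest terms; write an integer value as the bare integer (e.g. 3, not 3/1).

891/32

iteration 1: select T,W (d=1, Q=-133); attach at lengths (5/2, -3/2); label the merged cluster TW
  updated: d(D,TW)=18, d(G,TW)=17/2, d(O,TW)=39/2, d(Q,TW)=27/2, d(S,TW)=6
iteration 2: select D,Q (d=8, Q=-207/2); attach at lengths (93/16, 35/16); label the merged cluster DQ
  updated: d(DQ,G)=17/2, d(DQ,O)=7, d(DQ,S)=33/2, d(DQ,TW)=47/4
iteration 3: select S,TW (d=6, Q=-245/4); attach at lengths (23/24, 121/24); label the merged cluster STW
  updated: d(DQ,STW)=89/8, d(G,STW)=9/4, d(O,STW)=45/4
iteration 4: select DQ,O (d=7, Q=-263/8); attach at lengths (163/32, 61/32); label the merged cluster DOQ
  updated: d(DOQ,G)=7/4, d(DOQ,STW)=123/16
iteration 5: select DOQ,G (d=7/4, Q=-187/16); attach at lengths (115/32, -59/32); label the merged cluster DGOQ
  updated: d(DGOQ,STW)=131/32
iteration 6: select DGOQ,STW (d=131/32); attach at lengths (131/64, 131/64); label the merged cluster DGOQSTW
final tree: ((((D:93/16,Q:35/16):163/32,O:61/32):115/32,G:-59/32):131/64,(S:23/24,(T:5/2,W:-3/2):121/24):131/64)
total length: 891/32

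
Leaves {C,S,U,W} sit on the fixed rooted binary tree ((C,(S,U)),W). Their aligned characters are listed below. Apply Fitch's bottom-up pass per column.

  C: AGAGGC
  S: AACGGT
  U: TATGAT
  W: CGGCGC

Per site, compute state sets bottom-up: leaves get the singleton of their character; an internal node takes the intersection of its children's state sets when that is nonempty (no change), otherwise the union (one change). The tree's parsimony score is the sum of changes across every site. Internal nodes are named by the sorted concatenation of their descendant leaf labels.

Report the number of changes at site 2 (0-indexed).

[col 0] SU: children S:{A}, U:{T} ∪→ {A,T}; cost 1
[col 0] CSU: children C:{A}, SU:{A,T} ∩→ {A}; cost 0
[col 0] CSUW: children CSU:{A}, W:{C} ∪→ {A,C}; cost 1
[col 1] SU: children S:{A}, U:{A} ∩→ {A}; cost 0
[col 1] CSU: children C:{G}, SU:{A} ∪→ {A,G}; cost 1
[col 1] CSUW: children CSU:{A,G}, W:{G} ∩→ {G}; cost 0
[col 2] SU: children S:{C}, U:{T} ∪→ {C,T}; cost 1
[col 2] CSU: children C:{A}, SU:{C,T} ∪→ {A,C,T}; cost 1
[col 2] CSUW: children CSU:{A,C,T}, W:{G} ∪→ {A,C,G,T}; cost 1
[col 3] SU: children S:{G}, U:{G} ∩→ {G}; cost 0
[col 3] CSU: children C:{G}, SU:{G} ∩→ {G}; cost 0
[col 3] CSUW: children CSU:{G}, W:{C} ∪→ {C,G}; cost 1
[col 4] SU: children S:{G}, U:{A} ∪→ {A,G}; cost 1
[col 4] CSU: children C:{G}, SU:{A,G} ∩→ {G}; cost 0
[col 4] CSUW: children CSU:{G}, W:{G} ∩→ {G}; cost 0
[col 5] SU: children S:{T}, U:{T} ∩→ {T}; cost 0
[col 5] CSU: children C:{C}, SU:{T} ∪→ {C,T}; cost 1
[col 5] CSUW: children CSU:{C,T}, W:{C} ∩→ {C}; cost 0
per-site changes: [2, 1, 3, 1, 1, 1]; total = 9

3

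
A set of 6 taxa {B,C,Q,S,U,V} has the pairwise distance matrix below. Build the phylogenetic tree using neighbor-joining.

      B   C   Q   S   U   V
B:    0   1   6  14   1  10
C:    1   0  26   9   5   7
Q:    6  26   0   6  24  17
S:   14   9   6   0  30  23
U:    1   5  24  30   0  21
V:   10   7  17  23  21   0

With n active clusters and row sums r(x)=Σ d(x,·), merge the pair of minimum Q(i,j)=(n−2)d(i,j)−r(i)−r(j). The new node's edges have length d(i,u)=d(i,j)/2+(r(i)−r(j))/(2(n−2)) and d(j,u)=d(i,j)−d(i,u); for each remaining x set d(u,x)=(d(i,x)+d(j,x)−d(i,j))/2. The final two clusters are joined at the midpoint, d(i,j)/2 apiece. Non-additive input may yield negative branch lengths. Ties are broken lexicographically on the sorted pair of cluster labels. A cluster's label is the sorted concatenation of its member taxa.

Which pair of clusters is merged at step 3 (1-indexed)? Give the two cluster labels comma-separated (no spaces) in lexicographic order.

iteration 1: select Q,S (d=6, Q=-137); attach at lengths (21/8, 27/8); label the merged cluster QS
  updated: d(B,QS)=7, d(C,QS)=29/2, d(QS,U)=24, d(QS,V)=17
iteration 2: select B,U (d=1, Q=-67); attach at lengths (-29/6, 35/6); label the merged cluster BU
  updated: d(BU,C)=5/2, d(BU,QS)=15, d(BU,V)=15
iteration 3: select BU,C (d=5/2, Q=-103/2); attach at lengths (27/8, -7/8); label the merged cluster BCU
  updated: d(BCU,QS)=27/2, d(BCU,V)=39/4
iteration 4: select BCU,QS (d=27/2, Q=-161/4); attach at lengths (25/8, 83/8); label the merged cluster BCQSU
  updated: d(BCQSU,V)=53/8
iteration 5: select BCQSU,V (d=53/8); attach at lengths (53/16, 53/16); label the merged cluster BCQSUV
final tree: ((((B:-29/6,U:35/6):27/8,C:-7/8):25/8,(Q:21/8,S:27/8):83/8):53/16,V:53/16)
total length: 237/8

BU,C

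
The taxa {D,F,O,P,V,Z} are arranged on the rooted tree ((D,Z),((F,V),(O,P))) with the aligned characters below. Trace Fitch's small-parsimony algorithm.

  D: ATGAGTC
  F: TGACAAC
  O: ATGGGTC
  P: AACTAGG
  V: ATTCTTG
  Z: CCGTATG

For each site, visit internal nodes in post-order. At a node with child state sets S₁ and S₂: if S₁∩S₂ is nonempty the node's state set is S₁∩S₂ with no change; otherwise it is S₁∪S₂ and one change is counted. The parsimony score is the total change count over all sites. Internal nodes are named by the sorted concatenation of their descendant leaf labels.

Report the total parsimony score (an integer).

DZ@0: {A} ∪ {C} = {A,C} (union, +1)
FV@0: {T} ∪ {A} = {A,T} (union, +1)
OP@0: {A} ∩ {A} = {A} (intersection, +0)
FOPV@0: {A,T} ∩ {A} = {A} (intersection, +0)
DFOPVZ@0: {A,C} ∩ {A} = {A} (intersection, +0)
DZ@1: {T} ∪ {C} = {C,T} (union, +1)
FV@1: {G} ∪ {T} = {G,T} (union, +1)
OP@1: {T} ∪ {A} = {A,T} (union, +1)
FOPV@1: {G,T} ∩ {A,T} = {T} (intersection, +0)
DFOPVZ@1: {C,T} ∩ {T} = {T} (intersection, +0)
DZ@2: {G} ∩ {G} = {G} (intersection, +0)
FV@2: {A} ∪ {T} = {A,T} (union, +1)
OP@2: {G} ∪ {C} = {C,G} (union, +1)
FOPV@2: {A,T} ∪ {C,G} = {A,C,G,T} (union, +1)
DFOPVZ@2: {G} ∩ {A,C,G,T} = {G} (intersection, +0)
DZ@3: {A} ∪ {T} = {A,T} (union, +1)
FV@3: {C} ∩ {C} = {C} (intersection, +0)
OP@3: {G} ∪ {T} = {G,T} (union, +1)
FOPV@3: {C} ∪ {G,T} = {C,G,T} (union, +1)
DFOPVZ@3: {A,T} ∩ {C,G,T} = {T} (intersection, +0)
DZ@4: {G} ∪ {A} = {A,G} (union, +1)
FV@4: {A} ∪ {T} = {A,T} (union, +1)
OP@4: {G} ∪ {A} = {A,G} (union, +1)
FOPV@4: {A,T} ∩ {A,G} = {A} (intersection, +0)
DFOPVZ@4: {A,G} ∩ {A} = {A} (intersection, +0)
DZ@5: {T} ∩ {T} = {T} (intersection, +0)
FV@5: {A} ∪ {T} = {A,T} (union, +1)
OP@5: {T} ∪ {G} = {G,T} (union, +1)
FOPV@5: {A,T} ∩ {G,T} = {T} (intersection, +0)
DFOPVZ@5: {T} ∩ {T} = {T} (intersection, +0)
DZ@6: {C} ∪ {G} = {C,G} (union, +1)
FV@6: {C} ∪ {G} = {C,G} (union, +1)
OP@6: {C} ∪ {G} = {C,G} (union, +1)
FOPV@6: {C,G} ∩ {C,G} = {C,G} (intersection, +0)
DFOPVZ@6: {C,G} ∩ {C,G} = {C,G} (intersection, +0)
per-site changes: [2, 3, 3, 3, 3, 2, 3]; total = 19

19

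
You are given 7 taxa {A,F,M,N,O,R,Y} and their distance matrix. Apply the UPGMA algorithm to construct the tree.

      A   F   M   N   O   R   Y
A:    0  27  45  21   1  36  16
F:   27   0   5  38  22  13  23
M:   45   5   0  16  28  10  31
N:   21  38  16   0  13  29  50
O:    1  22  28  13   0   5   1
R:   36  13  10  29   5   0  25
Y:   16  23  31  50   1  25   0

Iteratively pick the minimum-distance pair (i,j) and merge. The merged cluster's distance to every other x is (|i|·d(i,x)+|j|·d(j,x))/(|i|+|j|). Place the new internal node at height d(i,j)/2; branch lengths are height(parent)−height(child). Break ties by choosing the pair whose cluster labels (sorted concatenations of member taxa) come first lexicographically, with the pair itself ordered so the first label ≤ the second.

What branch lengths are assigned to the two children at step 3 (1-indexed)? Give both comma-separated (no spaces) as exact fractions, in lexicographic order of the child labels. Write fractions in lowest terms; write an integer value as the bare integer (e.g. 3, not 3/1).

1. join A+O (d=1) ⇒ AO; edges |A|=1/2, |O|=1/2
  updated: d(AO,F)=49/2, d(AO,M)=73/2, d(AO,N)=17, d(AO,R)=41/2, d(AO,Y)=17/2
2. join F+M (d=5) ⇒ FM; edges |F|=5/2, |M|=5/2
  updated: d(AO,FM)=61/2, d(FM,N)=27, d(FM,R)=23/2, d(FM,Y)=27
3. join AO+Y (d=17/2) ⇒ AOY; edges |AO|=15/4, |Y|=17/4
  updated: d(AOY,FM)=88/3, d(AOY,N)=28, d(AOY,R)=22
4. join FM+R (d=23/2) ⇒ FMR; edges |FM|=13/4, |R|=23/4
  updated: d(AOY,FMR)=242/9, d(FMR,N)=83/3
5. join AOY+FMR (d=242/9) ⇒ AFMORY; edges |AOY|=331/36, |FMR|=277/36
  updated: d(AFMORY,N)=167/6
6. join AFMORY+N (d=167/6) ⇒ AFMNORY; edges |AFMORY|=17/36, |N|=167/12
final tree: ((((A:1/2,O:1/2):15/4,Y:17/4):331/36,((F:5/2,M:5/2):13/4,R:23/4):277/36):17/36,N:167/12)
total length: 977/18

15/4,17/4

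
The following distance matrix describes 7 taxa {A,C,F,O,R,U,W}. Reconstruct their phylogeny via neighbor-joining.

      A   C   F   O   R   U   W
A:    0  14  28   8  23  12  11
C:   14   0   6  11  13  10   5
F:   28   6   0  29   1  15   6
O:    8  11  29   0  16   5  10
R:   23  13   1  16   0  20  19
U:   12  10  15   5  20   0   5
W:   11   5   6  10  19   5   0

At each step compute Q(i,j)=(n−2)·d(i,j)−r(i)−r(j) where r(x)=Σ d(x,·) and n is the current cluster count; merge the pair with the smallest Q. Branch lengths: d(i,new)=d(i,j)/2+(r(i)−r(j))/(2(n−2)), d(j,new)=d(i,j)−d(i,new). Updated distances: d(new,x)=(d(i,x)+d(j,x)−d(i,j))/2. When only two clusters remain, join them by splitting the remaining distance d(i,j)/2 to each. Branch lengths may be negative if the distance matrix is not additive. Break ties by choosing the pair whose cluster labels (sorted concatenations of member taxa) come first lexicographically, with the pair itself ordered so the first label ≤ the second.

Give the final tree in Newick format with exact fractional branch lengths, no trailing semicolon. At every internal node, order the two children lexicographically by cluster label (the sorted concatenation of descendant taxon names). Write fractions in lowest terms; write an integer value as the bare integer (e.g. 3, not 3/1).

step 1: merge (F,R) at d=1, Q=-172; branch lengths F→-1/5, R→6/5; new cluster FR
  updated: d(A,FR)=25, d(C,FR)=9, d(FR,O)=22, d(FR,U)=17, d(FR,W)=12
step 2: merge (C,FR) at d=9, Q=-98; branch lengths C→0, FR→9; new cluster CFR
  updated: d(A,CFR)=15, d(CFR,O)=12, d(CFR,U)=9, d(CFR,W)=4
step 3: merge (CFR,W) at d=4, Q=-58; branch lengths CFR→11/3, W→1/3; new cluster CFRW
  updated: d(A,CFRW)=11, d(CFRW,O)=9, d(CFRW,U)=5
step 4: merge (A,O) at d=8, Q=-37; branch lengths A→25/4, O→7/4; new cluster AO
  updated: d(AO,CFRW)=6, d(AO,U)=9/2
step 5: merge (AO,CFRW) at d=6, Q=-31/2; branch lengths AO→11/4, CFRW→13/4; new cluster ACFORW
  updated: d(ACFORW,U)=7/4
step 6: merge (ACFORW,U) at d=7/4; branch lengths ACFORW→7/8, U→7/8; new cluster ACFORUW
final tree: (((A:25/4,O:7/4):11/4,((C:0,(F:-1/5,R:6/5):9):11/3,W:1/3):13/4):7/8,U:7/8)
total length: 119/4

(((A:25/4,O:7/4):11/4,((C:0,(F:-1/5,R:6/5):9):11/3,W:1/3):13/4):7/8,U:7/8)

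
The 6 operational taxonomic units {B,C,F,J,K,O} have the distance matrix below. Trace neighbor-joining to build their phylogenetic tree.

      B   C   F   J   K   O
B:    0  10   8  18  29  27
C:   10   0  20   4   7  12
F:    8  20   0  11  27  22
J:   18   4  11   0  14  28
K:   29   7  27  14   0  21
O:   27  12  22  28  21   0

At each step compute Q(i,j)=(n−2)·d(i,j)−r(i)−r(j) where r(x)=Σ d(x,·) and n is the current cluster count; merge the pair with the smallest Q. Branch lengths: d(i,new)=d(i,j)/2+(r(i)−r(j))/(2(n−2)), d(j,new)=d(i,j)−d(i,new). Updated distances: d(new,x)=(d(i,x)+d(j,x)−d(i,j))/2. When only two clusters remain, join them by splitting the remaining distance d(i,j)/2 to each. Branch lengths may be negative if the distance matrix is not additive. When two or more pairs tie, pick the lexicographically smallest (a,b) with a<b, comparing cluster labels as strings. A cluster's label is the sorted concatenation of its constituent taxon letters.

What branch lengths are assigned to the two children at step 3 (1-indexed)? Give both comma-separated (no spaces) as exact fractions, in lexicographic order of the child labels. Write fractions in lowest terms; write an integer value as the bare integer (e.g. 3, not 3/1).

73/16,-37/16

step 1: merge (B,F) at d=8, Q=-148; branch lengths B→9/2, F→7/2; new cluster BF
  updated: d(BF,C)=11, d(BF,J)=21/2, d(BF,K)=24, d(BF,O)=41/2
step 2: merge (BF,J) at d=21/2, Q=-91; branch lengths BF→41/6, J→11/3; new cluster BFJ
  updated: d(BFJ,C)=9/4, d(BFJ,K)=55/4, d(BFJ,O)=19
step 3: merge (BFJ,C) at d=9/4, Q=-207/4; branch lengths BFJ→73/16, C→-37/16; new cluster BCFJ
  updated: d(BCFJ,K)=37/4, d(BCFJ,O)=115/8
step 4: merge (BCFJ,K) at d=37/4, Q=-357/8; branch lengths BCFJ→21/16, K→127/16; new cluster BCFJK
  updated: d(BCFJK,O)=209/16
step 5: merge (BCFJK,O) at d=209/16; branch lengths BCFJK→209/32, O→209/32; new cluster BCFJKO
final tree: (((((B:9/2,F:7/2):41/6,J:11/3):73/16,C:-37/16):21/16,K:127/16):209/32,O:209/32)
total length: 689/16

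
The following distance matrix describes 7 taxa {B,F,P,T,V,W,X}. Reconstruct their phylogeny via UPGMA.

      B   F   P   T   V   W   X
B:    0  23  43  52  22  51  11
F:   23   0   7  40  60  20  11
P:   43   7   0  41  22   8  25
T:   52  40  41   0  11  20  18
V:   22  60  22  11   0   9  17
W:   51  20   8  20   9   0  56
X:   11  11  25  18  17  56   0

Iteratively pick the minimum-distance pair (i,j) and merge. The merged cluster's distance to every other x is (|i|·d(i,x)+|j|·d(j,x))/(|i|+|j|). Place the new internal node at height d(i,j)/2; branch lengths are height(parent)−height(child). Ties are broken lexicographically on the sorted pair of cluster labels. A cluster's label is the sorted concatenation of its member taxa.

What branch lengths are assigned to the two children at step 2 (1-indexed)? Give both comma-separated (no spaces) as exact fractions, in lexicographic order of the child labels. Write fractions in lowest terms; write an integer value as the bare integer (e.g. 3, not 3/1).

9/2,9/2

iteration 1: select F,P (d=7); attach at lengths (7/2, 7/2); label the merged cluster FP
  updated: d(B,FP)=33, d(FP,T)=81/2, d(FP,V)=41, d(FP,W)=14, d(FP,X)=18
iteration 2: select V,W (d=9); attach at lengths (9/2, 9/2); label the merged cluster VW
  updated: d(B,VW)=73/2, d(FP,VW)=55/2, d(T,VW)=31/2, d(VW,X)=73/2
iteration 3: select B,X (d=11); attach at lengths (11/2, 11/2); label the merged cluster BX
  updated: d(BX,FP)=51/2, d(BX,T)=35, d(BX,VW)=73/2
iteration 4: select T,VW (d=31/2); attach at lengths (31/4, 13/4); label the merged cluster TVW
  updated: d(BX,TVW)=36, d(FP,TVW)=191/6
iteration 5: select BX,FP (d=51/2); attach at lengths (29/4, 37/4); label the merged cluster BFPX
  updated: d(BFPX,TVW)=407/12
iteration 6: select BFPX,TVW (d=407/12); attach at lengths (101/24, 221/24); label the merged cluster BFPTVWX
final tree: (((B:11/2,X:11/2):29/4,(F:7/2,P:7/2):37/4):101/24,(T:31/4,(V:9/2,W:9/2):13/4):221/24)
total length: 815/12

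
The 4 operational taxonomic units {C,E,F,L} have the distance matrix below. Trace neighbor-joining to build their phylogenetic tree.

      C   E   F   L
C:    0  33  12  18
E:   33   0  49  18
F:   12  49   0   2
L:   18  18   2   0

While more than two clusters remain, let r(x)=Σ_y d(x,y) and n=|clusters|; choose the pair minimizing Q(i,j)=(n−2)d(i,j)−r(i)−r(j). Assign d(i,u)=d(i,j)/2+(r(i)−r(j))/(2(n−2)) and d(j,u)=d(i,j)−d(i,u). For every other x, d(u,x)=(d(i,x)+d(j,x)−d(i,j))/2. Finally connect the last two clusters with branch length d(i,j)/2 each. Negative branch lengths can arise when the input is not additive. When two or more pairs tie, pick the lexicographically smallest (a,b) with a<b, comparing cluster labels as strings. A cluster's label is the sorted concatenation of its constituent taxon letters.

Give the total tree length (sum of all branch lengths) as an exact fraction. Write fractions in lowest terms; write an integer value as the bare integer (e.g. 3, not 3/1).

81/2

step 1: merge (C,F) at d=12, Q=-102; branch lengths C→6, F→6; new cluster CF
  updated: d(CF,E)=35, d(CF,L)=4
step 2: merge (CF,E) at d=35, Q=-57; branch lengths CF→21/2, E→49/2; new cluster CEF
  updated: d(CEF,L)=-13/2
step 3: merge (CEF,L) at d=-13/2; branch lengths CEF→-13/4, L→-13/4; new cluster CEFL
final tree: (((C:6,F:6):21/2,E:49/2):-13/4,L:-13/4)
total length: 81/2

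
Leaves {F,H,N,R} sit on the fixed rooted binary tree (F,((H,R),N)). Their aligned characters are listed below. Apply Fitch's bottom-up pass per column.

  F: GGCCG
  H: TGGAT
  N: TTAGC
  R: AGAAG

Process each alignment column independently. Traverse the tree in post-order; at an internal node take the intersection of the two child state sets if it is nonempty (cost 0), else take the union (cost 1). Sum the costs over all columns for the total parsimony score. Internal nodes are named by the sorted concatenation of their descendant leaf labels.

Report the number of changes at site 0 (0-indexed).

[col 0] HR: children H:{T}, R:{A} ∪→ {A,T}; cost 1
[col 0] HNR: children HR:{A,T}, N:{T} ∩→ {T}; cost 0
[col 0] FHNR: children F:{G}, HNR:{T} ∪→ {G,T}; cost 1
[col 1] HR: children H:{G}, R:{G} ∩→ {G}; cost 0
[col 1] HNR: children HR:{G}, N:{T} ∪→ {G,T}; cost 1
[col 1] FHNR: children F:{G}, HNR:{G,T} ∩→ {G}; cost 0
[col 2] HR: children H:{G}, R:{A} ∪→ {A,G}; cost 1
[col 2] HNR: children HR:{A,G}, N:{A} ∩→ {A}; cost 0
[col 2] FHNR: children F:{C}, HNR:{A} ∪→ {A,C}; cost 1
[col 3] HR: children H:{A}, R:{A} ∩→ {A}; cost 0
[col 3] HNR: children HR:{A}, N:{G} ∪→ {A,G}; cost 1
[col 3] FHNR: children F:{C}, HNR:{A,G} ∪→ {A,C,G}; cost 1
[col 4] HR: children H:{T}, R:{G} ∪→ {G,T}; cost 1
[col 4] HNR: children HR:{G,T}, N:{C} ∪→ {C,G,T}; cost 1
[col 4] FHNR: children F:{G}, HNR:{C,G,T} ∩→ {G}; cost 0
per-site changes: [2, 1, 2, 2, 2]; total = 9

2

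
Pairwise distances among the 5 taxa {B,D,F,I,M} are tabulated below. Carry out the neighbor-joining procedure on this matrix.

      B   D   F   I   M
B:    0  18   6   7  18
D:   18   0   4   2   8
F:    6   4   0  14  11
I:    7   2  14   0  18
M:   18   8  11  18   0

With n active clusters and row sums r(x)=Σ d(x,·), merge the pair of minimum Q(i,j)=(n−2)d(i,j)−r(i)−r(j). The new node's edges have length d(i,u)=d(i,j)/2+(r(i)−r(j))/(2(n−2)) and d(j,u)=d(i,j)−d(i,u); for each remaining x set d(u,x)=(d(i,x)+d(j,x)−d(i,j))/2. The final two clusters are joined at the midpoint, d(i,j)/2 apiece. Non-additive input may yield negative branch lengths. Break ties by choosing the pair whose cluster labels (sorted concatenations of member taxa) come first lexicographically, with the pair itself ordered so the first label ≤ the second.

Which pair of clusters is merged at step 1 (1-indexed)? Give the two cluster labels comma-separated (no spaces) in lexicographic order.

B,I

step 1: merge (B,I) at d=7, Q=-69; branch lengths B→29/6, I→13/6; new cluster BI
  updated: d(BI,D)=13/2, d(BI,F)=13/2, d(BI,M)=29/2
step 2: merge (BI,F) at d=13/2, Q=-36; branch lengths BI→19/4, F→7/4; new cluster BFI
  updated: d(BFI,D)=2, d(BFI,M)=19/2
step 3: merge (BFI,D) at d=2, Q=-39/2; branch lengths BFI→7/4, D→1/4; new cluster BDFI
  updated: d(BDFI,M)=31/4
step 4: merge (BDFI,M) at d=31/4; branch lengths BDFI→31/8, M→31/8; new cluster BDFIM
final tree: ((((B:29/6,I:13/6):19/4,F:7/4):7/4,D:1/4):31/8,M:31/8)
total length: 93/4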